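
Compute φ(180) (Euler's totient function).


180 = 2^2 × 3^2 × 5
Prime factors: 2, 3, 5
φ(180) = 180 × (1-1/2) × (1-1/3) × (1-1/5)
= 180 × 1/2 × 2/3 × 4/5 = 48

φ(180) = 48


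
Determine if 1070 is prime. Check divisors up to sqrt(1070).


1070 / 2 = 535 (exact division)
1070 is NOT prime.

No, 1070 is not prime


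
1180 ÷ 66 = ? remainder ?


1180 = 66 * 17 + 58
Check: 1122 + 58 = 1180

q = 17, r = 58


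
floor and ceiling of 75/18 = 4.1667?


75/18 = 4.1667
floor = 4
ceil = 5

floor = 4, ceil = 5


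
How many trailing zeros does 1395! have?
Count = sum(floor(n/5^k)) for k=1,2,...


floor(1395/5) = 279
floor(1395/25) = 55
floor(1395/125) = 11
floor(1395/625) = 2
Total = 347

347 trailing zeros


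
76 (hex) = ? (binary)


76 (base 16) = 118 (decimal)
118 (decimal) = 1110110 (base 2)


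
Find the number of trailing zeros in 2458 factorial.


floor(2458/5) = 491
floor(2458/25) = 98
floor(2458/125) = 19
floor(2458/625) = 3
Total = 611

611 trailing zeros


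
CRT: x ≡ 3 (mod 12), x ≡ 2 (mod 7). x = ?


M = 12*7 = 84
M1 = M/12 = 7, M2 = M/7 = 12
M1^(-1) mod 12 = 7, M2^(-1) mod 7 = 3
x = 3*7*7 + 2*12*3 = 219
219 mod 84 = 51
Check: 51 mod 12 = 3 ✓, 51 mod 7 = 2 ✓

x ≡ 51 (mod 84)


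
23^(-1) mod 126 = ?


Use the extended Euclidean algorithm on (126, 23); each row r = 126*s + 23*t:
r=126, s=1, t=0
r=23, s=0, t=1
q=5: r=11, s=1, t=-5   [126*(1) + 23*(-5) = 11]
q=2: r=1, s=-2, t=11   [126*(-2) + 23*(11) = 1]
q=11: r=0, s=23, t=-126   [126*(23) + 23*(-126) = 0]
GCD = 1 with t = 11, so 23*(11) ≡ 1 (mod 126)
Inverse = 11 mod 126 = 11
Check: 23 * 11 = 253 ≡ 1 (mod 126)

23^(-1) ≡ 11 (mod 126)


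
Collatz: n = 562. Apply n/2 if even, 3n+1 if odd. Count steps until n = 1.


562 → 281 → 844 → 422 → 211 → 634 → 317 → 952 → 476 → 238 → 119 → 358 → 179 → 538 → 269 → 808 → 404 → 202 → 101 → 304 → 152 → 76 → 38 → 19 → 58 → 29 → 88 → 44 → 22 → 11 → 34 → 17 → 52 → 26 → 13 → 40 → 20 → 10 → 5 → 16 → 8 → 4 → 2 → 1
Total steps = 43

43 steps


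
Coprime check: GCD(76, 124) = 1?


Euclidean algorithm:
124 = 1 * 76 + 48
76 = 1 * 48 + 28
48 = 1 * 28 + 20
28 = 1 * 20 + 8
20 = 2 * 8 + 4
8 = 2 * 4 + 0
GCD(76, 124) = 4

No, not coprime (GCD = 4)


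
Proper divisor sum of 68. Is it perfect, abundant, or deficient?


Proper divisors: 1, 2, 4, 17, 34
Sum = 1 + 2 + 4 + 17 + 34 = 58
58 < 68 → deficient

s(68) = 58 (deficient)


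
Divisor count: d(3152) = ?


3152 = 2^4 × 197^1
d(3152) = (4+1) × (1+1) = 10

10 divisors


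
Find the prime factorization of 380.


380 / 2 = 190
190 / 2 = 95
95 / 5 = 19
19 / 19 = 1
380 = 2^2 × 5 × 19


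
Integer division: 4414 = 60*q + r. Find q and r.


4414 = 60 * 73 + 34
Check: 4380 + 34 = 4414

q = 73, r = 34


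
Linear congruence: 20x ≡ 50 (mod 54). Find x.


GCD(20, 54) = 2 divides 50
Divide: 10x ≡ 25 (mod 27)
x ≡ 16 (mod 27)


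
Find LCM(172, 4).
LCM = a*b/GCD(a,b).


GCD(172, 4) = 4
LCM = 172*4/4 = 688/4 = 172

LCM = 172


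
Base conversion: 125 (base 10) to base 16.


125 (base 10) = 125 (decimal)
125 (decimal) = 7D (base 16)


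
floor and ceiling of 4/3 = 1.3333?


4/3 = 1.3333
floor = 1
ceil = 2

floor = 1, ceil = 2


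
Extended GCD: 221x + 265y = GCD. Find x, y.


Tabular extended Euclidean (each row: r = 221*s + 265*t):
r=221, s=1, t=0
r=265, s=0, t=1
q=0: r=221, s=1, t=0   [221*(1) + 265*(0) = 221]
q=1: r=44, s=-1, t=1   [221*(-1) + 265*(1) = 44]
q=5: r=1, s=6, t=-5   [221*(6) + 265*(-5) = 1]
q=44: r=0, s=-265, t=221   [221*(-265) + 265*(221) = 0]
GCD = 1; from the row with r=1: x=6, y=-5
Check: 221*(6) + 265*(-5) = 1326 - 1325 = 1

GCD = 1, x = 6, y = -5


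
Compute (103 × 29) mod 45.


103 × 29 = 2987
2987 mod 45 = 17


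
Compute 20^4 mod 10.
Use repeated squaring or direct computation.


20^1 mod 10 = 0
20^2 mod 10 = 0
20^3 mod 10 = 0
20^4 mod 10 = 0


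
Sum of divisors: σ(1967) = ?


Divisors of 1967: 1, 7, 281, 1967
Sum = 1 + 7 + 281 + 1967 = 2256

σ(1967) = 2256


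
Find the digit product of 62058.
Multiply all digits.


6 × 2 × 0 × 5 × 8 = 0


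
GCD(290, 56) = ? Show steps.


290 = 5 * 56 + 10
56 = 5 * 10 + 6
10 = 1 * 6 + 4
6 = 1 * 4 + 2
4 = 2 * 2 + 0
GCD = 2


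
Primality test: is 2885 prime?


2885 / 5 = 577 (exact division)
2885 is NOT prime.

No, 2885 is not prime


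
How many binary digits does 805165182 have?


805165182 in base 2 = 101111111111011101100001111110
Number of digits = 30

30 digits (base 2)


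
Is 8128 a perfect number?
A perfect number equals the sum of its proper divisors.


Proper divisors of 8128: 1, 2, 4, 8, 16, 32, 64, 127, 254, 508, 1016, 2032, 4064
Sum = 1 + 2 + 4 + 8 + 16 + 32 + 64 + 127 + 254 + 508 + 1016 + 2032 + 4064 = 8128

Yes, 8128 is perfect (8128 = 8128)


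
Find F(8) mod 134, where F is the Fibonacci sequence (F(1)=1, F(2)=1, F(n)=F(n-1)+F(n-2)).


F(k) mod 134 for k=1..8:
1, 1, 2, 3, 5, 8, 13, 21
F(8) mod 134 = 21


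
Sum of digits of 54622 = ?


5 + 4 + 6 + 2 + 2 = 19


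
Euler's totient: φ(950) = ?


950 = 2 × 5^2 × 19
Prime factors: 2, 5, 19
φ(950) = 950 × (1-1/2) × (1-1/5) × (1-1/19)
= 950 × 1/2 × 4/5 × 18/19 = 360

φ(950) = 360


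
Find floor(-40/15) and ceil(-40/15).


-40/15 = -2.6667
floor = -3
ceil = -2

floor = -3, ceil = -2


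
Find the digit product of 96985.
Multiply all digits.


9 × 6 × 9 × 8 × 5 = 19440


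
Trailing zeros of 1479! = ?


floor(1479/5) = 295
floor(1479/25) = 59
floor(1479/125) = 11
floor(1479/625) = 2
Total = 367

367 trailing zeros


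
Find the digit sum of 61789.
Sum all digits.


6 + 1 + 7 + 8 + 9 = 31


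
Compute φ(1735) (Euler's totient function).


1735 = 5 × 347
Prime factors: 5, 347
φ(1735) = 1735 × (1-1/5) × (1-1/347)
= 1735 × 4/5 × 346/347 = 1384

φ(1735) = 1384


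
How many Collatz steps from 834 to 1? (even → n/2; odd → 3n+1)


834 → 417 → 1252 → 626 → 313 → 940 → 470 → 235 → 706 → 353 → 1060 → 530 → 265 → 796 → 398 → 199 → 598 → 299 → 898 → 449 → 1348 → 674 → 337 → 1012 → 506 → 253 → 760 → 380 → 190 → 95 → 286 → 143 → 430 → 215 → 646 → 323 → 970 → 485 → 1456 → 728 → 364 → 182 → 91 → 274 → 137 → 412 → 206 → 103 → 310 → 155 → 466 → 233 → 700 → 350 → 175 → 526 → 263 → 790 → 395 → 1186 → 593 → 1780 → 890 → 445 → 1336 → 668 → 334 → 167 → 502 → 251 → 754 → 377 → 1132 → 566 → 283 → 850 → 425 → 1276 → 638 → 319 → 958 → 479 → 1438 → 719 → 2158 → 1079 → 3238 → 1619 → 4858 → 2429 → 7288 → 3644 → 1822 → 911 → 2734 → 1367 → 4102 → 2051 → 6154 → 3077 → 9232 → 4616 → 2308 → 1154 → 577 → 1732 → 866 → 433 → 1300 → 650 → 325 → 976 → 488 → 244 → 122 → 61 → 184 → 92 → 46 → 23 → 70 → 35 → 106 → 53 → 160 → 80 → 40 → 20 → 10 → 5 → 16 → 8 → 4 → 2 → 1
Total steps = 134

134 steps


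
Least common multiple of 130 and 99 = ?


GCD(130, 99) = 1
LCM = 130*99/1 = 12870/1 = 12870

LCM = 12870


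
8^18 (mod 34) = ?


8^1 mod 34 = 8
8^2 mod 34 = 30
8^3 mod 34 = 2
8^4 mod 34 = 16
8^5 mod 34 = 26
8^6 mod 34 = 4
8^7 mod 34 = 32
8^8 mod 34 = 18
8^9 mod 34 = 8
8^10 mod 34 = 30
8^11 mod 34 = 2
8^12 mod 34 = 16
8^13 mod 34 = 26
8^14 mod 34 = 4
8^15 mod 34 = 32
8^16 mod 34 = 18
8^17 mod 34 = 8
8^18 mod 34 = 30


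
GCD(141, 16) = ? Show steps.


141 = 8 * 16 + 13
16 = 1 * 13 + 3
13 = 4 * 3 + 1
3 = 3 * 1 + 0
GCD = 1


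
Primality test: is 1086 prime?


1086 / 2 = 543 (exact division)
1086 is NOT prime.

No, 1086 is not prime


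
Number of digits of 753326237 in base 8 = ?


753326237 in base 8 = 5471554235
Number of digits = 10

10 digits (base 8)


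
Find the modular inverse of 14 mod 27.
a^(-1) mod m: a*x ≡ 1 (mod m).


Use the extended Euclidean algorithm on (27, 14); each row r = 27*s + 14*t:
r=27, s=1, t=0
r=14, s=0, t=1
q=1: r=13, s=1, t=-1   [27*(1) + 14*(-1) = 13]
q=1: r=1, s=-1, t=2   [27*(-1) + 14*(2) = 1]
q=13: r=0, s=14, t=-27   [27*(14) + 14*(-27) = 0]
GCD = 1 with t = 2, so 14*(2) ≡ 1 (mod 27)
Inverse = 2 mod 27 = 2
Check: 14 * 2 = 28 ≡ 1 (mod 27)

14^(-1) ≡ 2 (mod 27)


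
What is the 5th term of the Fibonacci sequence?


Sequence: 1, 1, 2, 3, 5
F(5) = 5


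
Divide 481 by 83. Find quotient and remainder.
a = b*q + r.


481 = 83 * 5 + 66
Check: 415 + 66 = 481

q = 5, r = 66


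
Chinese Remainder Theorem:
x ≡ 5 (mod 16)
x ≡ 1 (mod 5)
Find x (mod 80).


M = 16*5 = 80
M1 = M/16 = 5, M2 = M/5 = 16
M1^(-1) mod 16 = 13, M2^(-1) mod 5 = 1
x = 5*5*13 + 1*16*1 = 341
341 mod 80 = 21
Check: 21 mod 16 = 5 ✓, 21 mod 5 = 1 ✓

x ≡ 21 (mod 80)


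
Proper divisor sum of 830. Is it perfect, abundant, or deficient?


Proper divisors: 1, 2, 5, 10, 83, 166, 415
Sum = 1 + 2 + 5 + 10 + 83 + 166 + 415 = 682
682 < 830 → deficient

s(830) = 682 (deficient)


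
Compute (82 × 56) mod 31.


82 × 56 = 4592
4592 mod 31 = 4


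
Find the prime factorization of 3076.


3076 / 2 = 1538
1538 / 2 = 769
769 / 769 = 1
3076 = 2^2 × 769


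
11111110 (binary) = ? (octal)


11111110 (base 2) = 254 (decimal)
254 (decimal) = 376 (base 8)


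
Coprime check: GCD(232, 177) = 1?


Euclidean algorithm:
232 = 1 * 177 + 55
177 = 3 * 55 + 12
55 = 4 * 12 + 7
12 = 1 * 7 + 5
7 = 1 * 5 + 2
5 = 2 * 2 + 1
2 = 2 * 1 + 0
GCD(232, 177) = 1

Yes, coprime (GCD = 1)


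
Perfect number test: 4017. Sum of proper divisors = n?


Proper divisors of 4017: 1, 3, 13, 39, 103, 309, 1339
Sum = 1 + 3 + 13 + 39 + 103 + 309 + 1339 = 1807

No, 4017 is not perfect (1807 ≠ 4017)


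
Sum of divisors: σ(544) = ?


Divisors of 544: 1, 2, 4, 8, 16, 17, 32, 34, 68, 136, 272, 544
Sum = 1 + 2 + 4 + 8 + 16 + 17 + 32 + 34 + 68 + 136 + 272 + 544 = 1134

σ(544) = 1134


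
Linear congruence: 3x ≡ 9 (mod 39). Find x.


GCD(3, 39) = 3 divides 9
Divide: 1x ≡ 3 (mod 13)
x ≡ 3 (mod 13)


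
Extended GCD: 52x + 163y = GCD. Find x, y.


Tabular extended Euclidean (each row: r = 52*s + 163*t):
r=52, s=1, t=0
r=163, s=0, t=1
q=0: r=52, s=1, t=0   [52*(1) + 163*(0) = 52]
q=3: r=7, s=-3, t=1   [52*(-3) + 163*(1) = 7]
q=7: r=3, s=22, t=-7   [52*(22) + 163*(-7) = 3]
q=2: r=1, s=-47, t=15   [52*(-47) + 163*(15) = 1]
q=3: r=0, s=163, t=-52   [52*(163) + 163*(-52) = 0]
GCD = 1; from the row with r=1: x=-47, y=15
Check: 52*(-47) + 163*(15) = -2444 + 2445 = 1

GCD = 1, x = -47, y = 15


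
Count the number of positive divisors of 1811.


1811 = 1811^1
d(1811) = (1+1) = 2

2 divisors


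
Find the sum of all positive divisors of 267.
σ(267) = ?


Divisors of 267: 1, 3, 89, 267
Sum = 1 + 3 + 89 + 267 = 360

σ(267) = 360


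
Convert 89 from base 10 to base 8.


89 (base 10) = 89 (decimal)
89 (decimal) = 131 (base 8)


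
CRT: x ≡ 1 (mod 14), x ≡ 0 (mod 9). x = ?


M = 14*9 = 126
M1 = M/14 = 9, M2 = M/9 = 14
M1^(-1) mod 14 = 11, M2^(-1) mod 9 = 2
x = 1*9*11 + 0*14*2 = 99
99 mod 126 = 99
Check: 99 mod 14 = 1 ✓, 99 mod 9 = 0 ✓

x ≡ 99 (mod 126)


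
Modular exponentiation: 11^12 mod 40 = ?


11^1 mod 40 = 11
11^2 mod 40 = 1
11^3 mod 40 = 11
11^4 mod 40 = 1
11^5 mod 40 = 11
11^6 mod 40 = 1
11^7 mod 40 = 11
11^8 mod 40 = 1
11^9 mod 40 = 11
11^10 mod 40 = 1
11^11 mod 40 = 11
11^12 mod 40 = 1


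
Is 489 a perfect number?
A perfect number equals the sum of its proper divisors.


Proper divisors of 489: 1, 3, 163
Sum = 1 + 3 + 163 = 167

No, 489 is not perfect (167 ≠ 489)


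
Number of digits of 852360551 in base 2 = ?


852360551 in base 2 = 110010110011011111110101100111
Number of digits = 30

30 digits (base 2)


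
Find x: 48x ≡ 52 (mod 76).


GCD(48, 76) = 4 divides 52
Divide: 12x ≡ 13 (mod 19)
x ≡ 9 (mod 19)


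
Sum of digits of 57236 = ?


5 + 7 + 2 + 3 + 6 = 23


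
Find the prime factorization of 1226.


1226 / 2 = 613
613 / 613 = 1
1226 = 2 × 613


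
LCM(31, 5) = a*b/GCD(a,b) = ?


GCD(31, 5) = 1
LCM = 31*5/1 = 155/1 = 155

LCM = 155


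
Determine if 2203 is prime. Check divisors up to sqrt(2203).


Check divisors up to sqrt(2203) = 46.9361
No divisors found.
2203 is prime.

Yes, 2203 is prime


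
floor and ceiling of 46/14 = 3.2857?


46/14 = 3.2857
floor = 3
ceil = 4

floor = 3, ceil = 4


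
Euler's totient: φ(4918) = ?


4918 = 2 × 2459
Prime factors: 2, 2459
φ(4918) = 4918 × (1-1/2) × (1-1/2459)
= 4918 × 1/2 × 2458/2459 = 2458

φ(4918) = 2458


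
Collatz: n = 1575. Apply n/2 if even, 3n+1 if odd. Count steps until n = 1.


1575 → 4726 → 2363 → 7090 → 3545 → 10636 → 5318 → 2659 → 7978 → 3989 → 11968 → 5984 → 2992 → 1496 → 748 → 374 → 187 → 562 → 281 → 844 → 422 → 211 → 634 → 317 → 952 → 476 → 238 → 119 → 358 → 179 → 538 → 269 → 808 → 404 → 202 → 101 → 304 → 152 → 76 → 38 → 19 → 58 → 29 → 88 → 44 → 22 → 11 → 34 → 17 → 52 → 26 → 13 → 40 → 20 → 10 → 5 → 16 → 8 → 4 → 2 → 1
Total steps = 60

60 steps


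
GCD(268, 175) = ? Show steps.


268 = 1 * 175 + 93
175 = 1 * 93 + 82
93 = 1 * 82 + 11
82 = 7 * 11 + 5
11 = 2 * 5 + 1
5 = 5 * 1 + 0
GCD = 1


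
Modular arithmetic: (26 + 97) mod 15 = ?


26 + 97 = 123
123 mod 15 = 3


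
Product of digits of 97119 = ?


9 × 7 × 1 × 1 × 9 = 567


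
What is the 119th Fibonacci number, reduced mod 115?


F(k) mod 115 for k=1..119:
1, 1, 2, 3, 5, 8, 13, 21, 34, 55, 89, 29, 3, 32, 35, 67, 102, 54, 41, 95, 21, 1, 22, 23, 45, 68, 113, 66, 64, 15, 79, 94, 58, 37, 95, 17, 112, 14, 11, 25, 36, 61, 97, 43, 25, 68, 93, 46, 24, 70, 94, 49, 28, 77, 105, 67, 57, 9, 66, 75, 26, 101, 12, 113, 10, 8, 18, 26, 44, 70, 114, 69, 68, 22, 90, 112, 87, 84, 56, 25, 81, 106, 72, 63, 20, 83, 103, 71, 59, 15, 74, 89, 48, 22, 70, 92, 47, 24, 71, 95, 51, 31, 82, 113, 80, 78, 43, 6, 49, 55, 104, 44, 33, 77, 110, 72, 67, 24, 91
F(119) mod 115 = 91


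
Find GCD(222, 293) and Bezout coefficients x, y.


Tabular extended Euclidean (each row: r = 222*s + 293*t):
r=222, s=1, t=0
r=293, s=0, t=1
q=0: r=222, s=1, t=0   [222*(1) + 293*(0) = 222]
q=1: r=71, s=-1, t=1   [222*(-1) + 293*(1) = 71]
q=3: r=9, s=4, t=-3   [222*(4) + 293*(-3) = 9]
q=7: r=8, s=-29, t=22   [222*(-29) + 293*(22) = 8]
q=1: r=1, s=33, t=-25   [222*(33) + 293*(-25) = 1]
q=8: r=0, s=-293, t=222   [222*(-293) + 293*(222) = 0]
GCD = 1; from the row with r=1: x=33, y=-25
Check: 222*(33) + 293*(-25) = 7326 - 7325 = 1

GCD = 1, x = 33, y = -25


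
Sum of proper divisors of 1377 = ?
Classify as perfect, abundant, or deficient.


Proper divisors: 1, 3, 9, 17, 27, 51, 81, 153, 459
Sum = 1 + 3 + 9 + 17 + 27 + 51 + 81 + 153 + 459 = 801
801 < 1377 → deficient

s(1377) = 801 (deficient)


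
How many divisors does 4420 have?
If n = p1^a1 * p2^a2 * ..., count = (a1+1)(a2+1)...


4420 = 2^2 × 5^1 × 13^1 × 17^1
d(4420) = (2+1) × (1+1) × (1+1) × (1+1) = 24

24 divisors


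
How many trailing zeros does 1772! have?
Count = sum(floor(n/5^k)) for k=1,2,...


floor(1772/5) = 354
floor(1772/25) = 70
floor(1772/125) = 14
floor(1772/625) = 2
Total = 440

440 trailing zeros


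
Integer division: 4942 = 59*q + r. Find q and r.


4942 = 59 * 83 + 45
Check: 4897 + 45 = 4942

q = 83, r = 45


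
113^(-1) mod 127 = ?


Use the extended Euclidean algorithm on (127, 113); each row r = 127*s + 113*t:
r=127, s=1, t=0
r=113, s=0, t=1
q=1: r=14, s=1, t=-1   [127*(1) + 113*(-1) = 14]
q=8: r=1, s=-8, t=9   [127*(-8) + 113*(9) = 1]
q=14: r=0, s=113, t=-127   [127*(113) + 113*(-127) = 0]
GCD = 1 with t = 9, so 113*(9) ≡ 1 (mod 127)
Inverse = 9 mod 127 = 9
Check: 113 * 9 = 1017 ≡ 1 (mod 127)

113^(-1) ≡ 9 (mod 127)


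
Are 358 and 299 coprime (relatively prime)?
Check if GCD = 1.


Euclidean algorithm:
358 = 1 * 299 + 59
299 = 5 * 59 + 4
59 = 14 * 4 + 3
4 = 1 * 3 + 1
3 = 3 * 1 + 0
GCD(358, 299) = 1

Yes, coprime (GCD = 1)


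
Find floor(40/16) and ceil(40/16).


40/16 = 2.5000
floor = 2
ceil = 3

floor = 2, ceil = 3


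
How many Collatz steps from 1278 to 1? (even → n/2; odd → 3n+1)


1278 → 639 → 1918 → 959 → 2878 → 1439 → 4318 → 2159 → 6478 → 3239 → 9718 → 4859 → 14578 → 7289 → 21868 → 10934 → 5467 → 16402 → 8201 → 24604 → 12302 → 6151 → 18454 → 9227 → 27682 → 13841 → 41524 → 20762 → 10381 → 31144 → 15572 → 7786 → 3893 → 11680 → 5840 → 2920 → 1460 → 730 → 365 → 1096 → 548 → 274 → 137 → 412 → 206 → 103 → 310 → 155 → 466 → 233 → 700 → 350 → 175 → 526 → 263 → 790 → 395 → 1186 → 593 → 1780 → 890 → 445 → 1336 → 668 → 334 → 167 → 502 → 251 → 754 → 377 → 1132 → 566 → 283 → 850 → 425 → 1276 → 638 → 319 → 958 → 479 → 1438 → 719 → 2158 → 1079 → 3238 → 1619 → 4858 → 2429 → 7288 → 3644 → 1822 → 911 → 2734 → 1367 → 4102 → 2051 → 6154 → 3077 → 9232 → 4616 → 2308 → 1154 → 577 → 1732 → 866 → 433 → 1300 → 650 → 325 → 976 → 488 → 244 → 122 → 61 → 184 → 92 → 46 → 23 → 70 → 35 → 106 → 53 → 160 → 80 → 40 → 20 → 10 → 5 → 16 → 8 → 4 → 2 → 1
Total steps = 132

132 steps


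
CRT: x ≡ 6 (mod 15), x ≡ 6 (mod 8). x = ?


M = 15*8 = 120
M1 = M/15 = 8, M2 = M/8 = 15
M1^(-1) mod 15 = 2, M2^(-1) mod 8 = 7
x = 6*8*2 + 6*15*7 = 726
726 mod 120 = 6
Check: 6 mod 15 = 6 ✓, 6 mod 8 = 6 ✓

x ≡ 6 (mod 120)


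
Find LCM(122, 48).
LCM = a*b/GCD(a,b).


GCD(122, 48) = 2
LCM = 122*48/2 = 5856/2 = 2928

LCM = 2928


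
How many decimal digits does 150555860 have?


150555860 has 9 digits in base 10
floor(log10(150555860)) + 1 = floor(8.1777) + 1 = 9

9 digits (base 10)


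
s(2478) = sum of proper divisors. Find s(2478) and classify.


Proper divisors: 1, 2, 3, 6, 7, 14, 21, 42, 59, 118, 177, 354, 413, 826, 1239
Sum = 1 + 2 + 3 + 6 + 7 + 14 + 21 + 42 + 59 + 118 + 177 + 354 + 413 + 826 + 1239 = 3282
3282 > 2478 → abundant

s(2478) = 3282 (abundant)


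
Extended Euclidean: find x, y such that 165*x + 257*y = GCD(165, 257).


Tabular extended Euclidean (each row: r = 165*s + 257*t):
r=165, s=1, t=0
r=257, s=0, t=1
q=0: r=165, s=1, t=0   [165*(1) + 257*(0) = 165]
q=1: r=92, s=-1, t=1   [165*(-1) + 257*(1) = 92]
q=1: r=73, s=2, t=-1   [165*(2) + 257*(-1) = 73]
q=1: r=19, s=-3, t=2   [165*(-3) + 257*(2) = 19]
q=3: r=16, s=11, t=-7   [165*(11) + 257*(-7) = 16]
q=1: r=3, s=-14, t=9   [165*(-14) + 257*(9) = 3]
q=5: r=1, s=81, t=-52   [165*(81) + 257*(-52) = 1]
q=3: r=0, s=-257, t=165   [165*(-257) + 257*(165) = 0]
GCD = 1; from the row with r=1: x=81, y=-52
Check: 165*(81) + 257*(-52) = 13365 - 13364 = 1

GCD = 1, x = 81, y = -52


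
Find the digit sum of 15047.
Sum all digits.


1 + 5 + 0 + 4 + 7 = 17


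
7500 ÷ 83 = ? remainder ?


7500 = 83 * 90 + 30
Check: 7470 + 30 = 7500

q = 90, r = 30


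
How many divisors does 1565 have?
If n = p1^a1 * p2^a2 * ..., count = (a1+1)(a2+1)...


1565 = 5^1 × 313^1
d(1565) = (1+1) × (1+1) = 4

4 divisors


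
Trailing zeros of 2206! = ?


floor(2206/5) = 441
floor(2206/25) = 88
floor(2206/125) = 17
floor(2206/625) = 3
Total = 549

549 trailing zeros


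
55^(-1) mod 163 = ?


Use the extended Euclidean algorithm on (163, 55); each row r = 163*s + 55*t:
r=163, s=1, t=0
r=55, s=0, t=1
q=2: r=53, s=1, t=-2   [163*(1) + 55*(-2) = 53]
q=1: r=2, s=-1, t=3   [163*(-1) + 55*(3) = 2]
q=26: r=1, s=27, t=-80   [163*(27) + 55*(-80) = 1]
q=2: r=0, s=-55, t=163   [163*(-55) + 55*(163) = 0]
GCD = 1 with t = -80, so 55*(-80) ≡ 1 (mod 163)
Inverse = -80 mod 163 = 83
Check: 55 * 83 = 4565 ≡ 1 (mod 163)

55^(-1) ≡ 83 (mod 163)


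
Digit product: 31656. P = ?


3 × 1 × 6 × 5 × 6 = 540


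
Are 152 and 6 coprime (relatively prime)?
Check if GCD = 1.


Euclidean algorithm:
152 = 25 * 6 + 2
6 = 3 * 2 + 0
GCD(152, 6) = 2

No, not coprime (GCD = 2)


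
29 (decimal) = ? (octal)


29 (base 10) = 29 (decimal)
29 (decimal) = 35 (base 8)


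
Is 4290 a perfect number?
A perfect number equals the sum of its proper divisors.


Proper divisors of 4290: 1, 2, 3, 5, 6, 10, 11, 13, 15, 22, 26, 30, 33, 39, 55, 65, 66, 78, 110, 130, 143, 165, 195, 286, 330, 390, 429, 715, 858, 1430, 2145
Sum = 1 + 2 + 3 + 5 + 6 + 10 + 11 + 13 + 15 + 22 + 26 + 30 + 33 + 39 + 55 + 65 + 66 + 78 + 110 + 130 + 143 + 165 + 195 + 286 + 330 + 390 + 429 + 715 + 858 + 1430 + 2145 = 7806

No, 4290 is not perfect (7806 ≠ 4290)


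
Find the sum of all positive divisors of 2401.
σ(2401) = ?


Divisors of 2401: 1, 7, 49, 343, 2401
Sum = 1 + 7 + 49 + 343 + 2401 = 2801

σ(2401) = 2801


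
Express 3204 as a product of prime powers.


3204 / 2 = 1602
1602 / 2 = 801
801 / 3 = 267
267 / 3 = 89
89 / 89 = 1
3204 = 2^2 × 3^2 × 89


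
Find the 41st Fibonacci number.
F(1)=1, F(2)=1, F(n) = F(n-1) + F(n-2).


Sequence: 1, 1, 2, 3, 5, 8, 13, 21, 34, 55, 89, 144, 233, 377, 610, 987, 1597, 2584, 4181, 6765, 10946, 17711, 28657, 46368, 75025, 121393, 196418, 317811, 514229, 832040, 1346269, 2178309, 3524578, 5702887, 9227465, 14930352, 24157817, 39088169, 63245986, 102334155, 165580141
F(41) = 165580141


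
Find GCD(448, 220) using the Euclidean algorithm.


448 = 2 * 220 + 8
220 = 27 * 8 + 4
8 = 2 * 4 + 0
GCD = 4


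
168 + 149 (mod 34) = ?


168 + 149 = 317
317 mod 34 = 11


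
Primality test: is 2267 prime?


Check divisors up to sqrt(2267) = 47.6130
No divisors found.
2267 is prime.

Yes, 2267 is prime


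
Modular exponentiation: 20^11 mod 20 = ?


20^1 mod 20 = 0
20^2 mod 20 = 0
20^3 mod 20 = 0
20^4 mod 20 = 0
20^5 mod 20 = 0
20^6 mod 20 = 0
20^7 mod 20 = 0
20^8 mod 20 = 0
20^9 mod 20 = 0
20^10 mod 20 = 0
20^11 mod 20 = 0


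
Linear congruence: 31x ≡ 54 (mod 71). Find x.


GCD(31, 71) = 1, unique solution
a^(-1) mod 71 = 55
x = 55 * 54 mod 71 = 59

x ≡ 59 (mod 71)


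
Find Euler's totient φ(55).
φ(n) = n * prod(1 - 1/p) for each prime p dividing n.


55 = 5 × 11
Prime factors: 5, 11
φ(55) = 55 × (1-1/5) × (1-1/11)
= 55 × 4/5 × 10/11 = 40

φ(55) = 40


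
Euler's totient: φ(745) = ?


745 = 5 × 149
Prime factors: 5, 149
φ(745) = 745 × (1-1/5) × (1-1/149)
= 745 × 4/5 × 148/149 = 592

φ(745) = 592


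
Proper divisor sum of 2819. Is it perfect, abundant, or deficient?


Proper divisors: 1
Sum = 1 = 1
1 < 2819 → deficient

s(2819) = 1 (deficient)


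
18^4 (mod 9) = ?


18^1 mod 9 = 0
18^2 mod 9 = 0
18^3 mod 9 = 0
18^4 mod 9 = 0


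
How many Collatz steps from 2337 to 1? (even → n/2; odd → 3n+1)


2337 → 7012 → 3506 → 1753 → 5260 → 2630 → 1315 → 3946 → 1973 → 5920 → 2960 → 1480 → 740 → 370 → 185 → 556 → 278 → 139 → 418 → 209 → 628 → 314 → 157 → 472 → 236 → 118 → 59 → 178 → 89 → 268 → 134 → 67 → 202 → 101 → 304 → 152 → 76 → 38 → 19 → 58 → 29 → 88 → 44 → 22 → 11 → 34 → 17 → 52 → 26 → 13 → 40 → 20 → 10 → 5 → 16 → 8 → 4 → 2 → 1
Total steps = 58

58 steps


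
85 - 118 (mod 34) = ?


85 - 118 = -33
-33 mod 34 = 1


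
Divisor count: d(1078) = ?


1078 = 2^1 × 7^2 × 11^1
d(1078) = (1+1) × (2+1) × (1+1) = 12

12 divisors


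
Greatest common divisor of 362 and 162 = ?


362 = 2 * 162 + 38
162 = 4 * 38 + 10
38 = 3 * 10 + 8
10 = 1 * 8 + 2
8 = 4 * 2 + 0
GCD = 2


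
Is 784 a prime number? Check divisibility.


784 / 2 = 392 (exact division)
784 is NOT prime.

No, 784 is not prime


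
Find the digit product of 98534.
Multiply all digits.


9 × 8 × 5 × 3 × 4 = 4320


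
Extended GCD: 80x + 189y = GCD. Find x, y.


Tabular extended Euclidean (each row: r = 80*s + 189*t):
r=80, s=1, t=0
r=189, s=0, t=1
q=0: r=80, s=1, t=0   [80*(1) + 189*(0) = 80]
q=2: r=29, s=-2, t=1   [80*(-2) + 189*(1) = 29]
q=2: r=22, s=5, t=-2   [80*(5) + 189*(-2) = 22]
q=1: r=7, s=-7, t=3   [80*(-7) + 189*(3) = 7]
q=3: r=1, s=26, t=-11   [80*(26) + 189*(-11) = 1]
q=7: r=0, s=-189, t=80   [80*(-189) + 189*(80) = 0]
GCD = 1; from the row with r=1: x=26, y=-11
Check: 80*(26) + 189*(-11) = 2080 - 2079 = 1

GCD = 1, x = 26, y = -11


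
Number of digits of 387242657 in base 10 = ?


387242657 has 9 digits in base 10
floor(log10(387242657)) + 1 = floor(8.5880) + 1 = 9

9 digits (base 10)


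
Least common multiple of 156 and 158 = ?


GCD(156, 158) = 2
LCM = 156*158/2 = 24648/2 = 12324

LCM = 12324


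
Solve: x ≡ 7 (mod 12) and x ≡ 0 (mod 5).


M = 12*5 = 60
M1 = M/12 = 5, M2 = M/5 = 12
M1^(-1) mod 12 = 5, M2^(-1) mod 5 = 3
x = 7*5*5 + 0*12*3 = 175
175 mod 60 = 55
Check: 55 mod 12 = 7 ✓, 55 mod 5 = 0 ✓

x ≡ 55 (mod 60)


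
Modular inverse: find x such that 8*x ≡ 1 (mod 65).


Use the extended Euclidean algorithm on (65, 8); each row r = 65*s + 8*t:
r=65, s=1, t=0
r=8, s=0, t=1
q=8: r=1, s=1, t=-8   [65*(1) + 8*(-8) = 1]
q=8: r=0, s=-8, t=65   [65*(-8) + 8*(65) = 0]
GCD = 1 with t = -8, so 8*(-8) ≡ 1 (mod 65)
Inverse = -8 mod 65 = 57
Check: 8 * 57 = 456 ≡ 1 (mod 65)

8^(-1) ≡ 57 (mod 65)


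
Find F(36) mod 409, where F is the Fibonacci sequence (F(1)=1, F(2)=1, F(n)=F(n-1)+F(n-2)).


F(k) mod 409 for k=1..36:
1, 1, 2, 3, 5, 8, 13, 21, 34, 55, 89, 144, 233, 377, 201, 169, 370, 130, 91, 221, 312, 124, 27, 151, 178, 329, 98, 18, 116, 134, 250, 384, 225, 200, 16, 216
F(36) mod 409 = 216


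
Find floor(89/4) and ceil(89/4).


89/4 = 22.2500
floor = 22
ceil = 23

floor = 22, ceil = 23


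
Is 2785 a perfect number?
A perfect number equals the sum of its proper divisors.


Proper divisors of 2785: 1, 5, 557
Sum = 1 + 5 + 557 = 563

No, 2785 is not perfect (563 ≠ 2785)


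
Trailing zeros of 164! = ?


floor(164/5) = 32
floor(164/25) = 6
floor(164/125) = 1
Total = 39

39 trailing zeros


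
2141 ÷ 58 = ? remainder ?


2141 = 58 * 36 + 53
Check: 2088 + 53 = 2141

q = 36, r = 53


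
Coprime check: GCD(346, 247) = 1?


Euclidean algorithm:
346 = 1 * 247 + 99
247 = 2 * 99 + 49
99 = 2 * 49 + 1
49 = 49 * 1 + 0
GCD(346, 247) = 1

Yes, coprime (GCD = 1)


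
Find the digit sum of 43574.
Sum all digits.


4 + 3 + 5 + 7 + 4 = 23


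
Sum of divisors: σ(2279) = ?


Divisors of 2279: 1, 43, 53, 2279
Sum = 1 + 43 + 53 + 2279 = 2376

σ(2279) = 2376


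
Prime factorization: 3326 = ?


3326 / 2 = 1663
1663 / 1663 = 1
3326 = 2 × 1663


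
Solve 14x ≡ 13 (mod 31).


GCD(14, 31) = 1, unique solution
a^(-1) mod 31 = 20
x = 20 * 13 mod 31 = 12

x ≡ 12 (mod 31)


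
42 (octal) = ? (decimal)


42 (base 8) = 34 (decimal)
34 (decimal) = 34 (base 10)


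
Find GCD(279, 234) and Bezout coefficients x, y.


Tabular extended Euclidean (each row: r = 279*s + 234*t):
r=279, s=1, t=0
r=234, s=0, t=1
q=1: r=45, s=1, t=-1   [279*(1) + 234*(-1) = 45]
q=5: r=9, s=-5, t=6   [279*(-5) + 234*(6) = 9]
q=5: r=0, s=26, t=-31   [279*(26) + 234*(-31) = 0]
GCD = 9; from the row with r=9: x=-5, y=6
Check: 279*(-5) + 234*(6) = -1395 + 1404 = 9

GCD = 9, x = -5, y = 6


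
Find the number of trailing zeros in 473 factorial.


floor(473/5) = 94
floor(473/25) = 18
floor(473/125) = 3
Total = 115

115 trailing zeros


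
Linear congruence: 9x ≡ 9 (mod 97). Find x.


GCD(9, 97) = 1, unique solution
a^(-1) mod 97 = 54
x = 54 * 9 mod 97 = 1

x ≡ 1 (mod 97)


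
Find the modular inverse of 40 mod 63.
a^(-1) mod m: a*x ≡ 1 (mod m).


Use the extended Euclidean algorithm on (63, 40); each row r = 63*s + 40*t:
r=63, s=1, t=0
r=40, s=0, t=1
q=1: r=23, s=1, t=-1   [63*(1) + 40*(-1) = 23]
q=1: r=17, s=-1, t=2   [63*(-1) + 40*(2) = 17]
q=1: r=6, s=2, t=-3   [63*(2) + 40*(-3) = 6]
q=2: r=5, s=-5, t=8   [63*(-5) + 40*(8) = 5]
q=1: r=1, s=7, t=-11   [63*(7) + 40*(-11) = 1]
q=5: r=0, s=-40, t=63   [63*(-40) + 40*(63) = 0]
GCD = 1 with t = -11, so 40*(-11) ≡ 1 (mod 63)
Inverse = -11 mod 63 = 52
Check: 40 * 52 = 2080 ≡ 1 (mod 63)

40^(-1) ≡ 52 (mod 63)


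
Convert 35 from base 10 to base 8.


35 (base 10) = 35 (decimal)
35 (decimal) = 43 (base 8)


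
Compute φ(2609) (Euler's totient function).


2609 = 2609
Prime factors: 2609
φ(2609) = 2609 × (1-1/2609)
= 2609 × 2608/2609 = 2608

φ(2609) = 2608


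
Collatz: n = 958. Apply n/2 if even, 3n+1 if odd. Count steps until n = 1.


958 → 479 → 1438 → 719 → 2158 → 1079 → 3238 → 1619 → 4858 → 2429 → 7288 → 3644 → 1822 → 911 → 2734 → 1367 → 4102 → 2051 → 6154 → 3077 → 9232 → 4616 → 2308 → 1154 → 577 → 1732 → 866 → 433 → 1300 → 650 → 325 → 976 → 488 → 244 → 122 → 61 → 184 → 92 → 46 → 23 → 70 → 35 → 106 → 53 → 160 → 80 → 40 → 20 → 10 → 5 → 16 → 8 → 4 → 2 → 1
Total steps = 54

54 steps


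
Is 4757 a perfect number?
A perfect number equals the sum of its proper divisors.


Proper divisors of 4757: 1, 67, 71
Sum = 1 + 67 + 71 = 139

No, 4757 is not perfect (139 ≠ 4757)


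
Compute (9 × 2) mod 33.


9 × 2 = 18
18 mod 33 = 18


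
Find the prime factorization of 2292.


2292 / 2 = 1146
1146 / 2 = 573
573 / 3 = 191
191 / 191 = 1
2292 = 2^2 × 3 × 191


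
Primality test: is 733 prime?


Check divisors up to sqrt(733) = 27.0740
No divisors found.
733 is prime.

Yes, 733 is prime


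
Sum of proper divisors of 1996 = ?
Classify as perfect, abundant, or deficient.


Proper divisors: 1, 2, 4, 499, 998
Sum = 1 + 2 + 4 + 499 + 998 = 1504
1504 < 1996 → deficient

s(1996) = 1504 (deficient)


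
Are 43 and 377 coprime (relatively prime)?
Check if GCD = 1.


Euclidean algorithm:
377 = 8 * 43 + 33
43 = 1 * 33 + 10
33 = 3 * 10 + 3
10 = 3 * 3 + 1
3 = 3 * 1 + 0
GCD(43, 377) = 1

Yes, coprime (GCD = 1)


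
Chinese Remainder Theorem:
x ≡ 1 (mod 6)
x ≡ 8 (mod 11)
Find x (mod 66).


M = 6*11 = 66
M1 = M/6 = 11, M2 = M/11 = 6
M1^(-1) mod 6 = 5, M2^(-1) mod 11 = 2
x = 1*11*5 + 8*6*2 = 151
151 mod 66 = 19
Check: 19 mod 6 = 1 ✓, 19 mod 11 = 8 ✓

x ≡ 19 (mod 66)


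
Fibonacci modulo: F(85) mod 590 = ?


F(k) mod 590 for k=1..85:
1, 1, 2, 3, 5, 8, 13, 21, 34, 55, 89, 144, 233, 377, 20, 397, 417, 224, 51, 275, 326, 11, 337, 348, 95, 443, 538, 391, 339, 140, 479, 29, 508, 537, 455, 402, 267, 79, 346, 425, 181, 16, 197, 213, 410, 33, 443, 476, 329, 215, 544, 169, 123, 292, 415, 117, 532, 59, 1, 60, 61, 121, 182, 303, 485, 198, 93, 291, 384, 85, 469, 554, 433, 397, 240, 47, 287, 334, 31, 365, 396, 171, 567, 148, 125
F(85) mod 590 = 125


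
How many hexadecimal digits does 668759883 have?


668759883 in base 16 = 27DC774B
Number of digits = 8

8 digits (base 16)


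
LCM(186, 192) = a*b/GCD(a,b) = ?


GCD(186, 192) = 6
LCM = 186*192/6 = 35712/6 = 5952

LCM = 5952


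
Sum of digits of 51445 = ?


5 + 1 + 4 + 4 + 5 = 19


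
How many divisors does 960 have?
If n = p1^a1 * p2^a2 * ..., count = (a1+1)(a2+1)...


960 = 2^6 × 3^1 × 5^1
d(960) = (6+1) × (1+1) × (1+1) = 28

28 divisors


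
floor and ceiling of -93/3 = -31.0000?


-93/3 = -31.0000
floor = -31
ceil = -31

floor = -31, ceil = -31


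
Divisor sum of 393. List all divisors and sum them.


Divisors of 393: 1, 3, 131, 393
Sum = 1 + 3 + 131 + 393 = 528

σ(393) = 528


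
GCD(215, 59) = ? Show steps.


215 = 3 * 59 + 38
59 = 1 * 38 + 21
38 = 1 * 21 + 17
21 = 1 * 17 + 4
17 = 4 * 4 + 1
4 = 4 * 1 + 0
GCD = 1


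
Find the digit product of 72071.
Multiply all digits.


7 × 2 × 0 × 7 × 1 = 0


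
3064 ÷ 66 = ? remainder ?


3064 = 66 * 46 + 28
Check: 3036 + 28 = 3064

q = 46, r = 28


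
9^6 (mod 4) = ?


9^1 mod 4 = 1
9^2 mod 4 = 1
9^3 mod 4 = 1
9^4 mod 4 = 1
9^5 mod 4 = 1
9^6 mod 4 = 1


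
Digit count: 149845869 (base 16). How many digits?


149845869 in base 16 = 8EE776D
Number of digits = 7

7 digits (base 16)


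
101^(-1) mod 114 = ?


Use the extended Euclidean algorithm on (114, 101); each row r = 114*s + 101*t:
r=114, s=1, t=0
r=101, s=0, t=1
q=1: r=13, s=1, t=-1   [114*(1) + 101*(-1) = 13]
q=7: r=10, s=-7, t=8   [114*(-7) + 101*(8) = 10]
q=1: r=3, s=8, t=-9   [114*(8) + 101*(-9) = 3]
q=3: r=1, s=-31, t=35   [114*(-31) + 101*(35) = 1]
q=3: r=0, s=101, t=-114   [114*(101) + 101*(-114) = 0]
GCD = 1 with t = 35, so 101*(35) ≡ 1 (mod 114)
Inverse = 35 mod 114 = 35
Check: 101 * 35 = 3535 ≡ 1 (mod 114)

101^(-1) ≡ 35 (mod 114)


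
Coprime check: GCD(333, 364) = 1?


Euclidean algorithm:
364 = 1 * 333 + 31
333 = 10 * 31 + 23
31 = 1 * 23 + 8
23 = 2 * 8 + 7
8 = 1 * 7 + 1
7 = 7 * 1 + 0
GCD(333, 364) = 1

Yes, coprime (GCD = 1)


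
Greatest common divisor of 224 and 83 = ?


224 = 2 * 83 + 58
83 = 1 * 58 + 25
58 = 2 * 25 + 8
25 = 3 * 8 + 1
8 = 8 * 1 + 0
GCD = 1


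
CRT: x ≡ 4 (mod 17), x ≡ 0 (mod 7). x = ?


M = 17*7 = 119
M1 = M/17 = 7, M2 = M/7 = 17
M1^(-1) mod 17 = 5, M2^(-1) mod 7 = 5
x = 4*7*5 + 0*17*5 = 140
140 mod 119 = 21
Check: 21 mod 17 = 4 ✓, 21 mod 7 = 0 ✓

x ≡ 21 (mod 119)


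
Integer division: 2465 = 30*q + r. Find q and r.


2465 = 30 * 82 + 5
Check: 2460 + 5 = 2465

q = 82, r = 5


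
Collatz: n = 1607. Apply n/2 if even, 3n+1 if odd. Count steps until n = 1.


1607 → 4822 → 2411 → 7234 → 3617 → 10852 → 5426 → 2713 → 8140 → 4070 → 2035 → 6106 → 3053 → 9160 → 4580 → 2290 → 1145 → 3436 → 1718 → 859 → 2578 → 1289 → 3868 → 1934 → 967 → 2902 → 1451 → 4354 → 2177 → 6532 → 3266 → 1633 → 4900 → 2450 → 1225 → 3676 → 1838 → 919 → 2758 → 1379 → 4138 → 2069 → 6208 → 3104 → 1552 → 776 → 388 → 194 → 97 → 292 → 146 → 73 → 220 → 110 → 55 → 166 → 83 → 250 → 125 → 376 → 188 → 94 → 47 → 142 → 71 → 214 → 107 → 322 → 161 → 484 → 242 → 121 → 364 → 182 → 91 → 274 → 137 → 412 → 206 → 103 → 310 → 155 → 466 → 233 → 700 → 350 → 175 → 526 → 263 → 790 → 395 → 1186 → 593 → 1780 → 890 → 445 → 1336 → 668 → 334 → 167 → 502 → 251 → 754 → 377 → 1132 → 566 → 283 → 850 → 425 → 1276 → 638 → 319 → 958 → 479 → 1438 → 719 → 2158 → 1079 → 3238 → 1619 → 4858 → 2429 → 7288 → 3644 → 1822 → 911 → 2734 → 1367 → 4102 → 2051 → 6154 → 3077 → 9232 → 4616 → 2308 → 1154 → 577 → 1732 → 866 → 433 → 1300 → 650 → 325 → 976 → 488 → 244 → 122 → 61 → 184 → 92 → 46 → 23 → 70 → 35 → 106 → 53 → 160 → 80 → 40 → 20 → 10 → 5 → 16 → 8 → 4 → 2 → 1
Total steps = 166

166 steps


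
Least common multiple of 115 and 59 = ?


GCD(115, 59) = 1
LCM = 115*59/1 = 6785/1 = 6785

LCM = 6785


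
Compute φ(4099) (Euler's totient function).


4099 = 4099
Prime factors: 4099
φ(4099) = 4099 × (1-1/4099)
= 4099 × 4098/4099 = 4098

φ(4099) = 4098


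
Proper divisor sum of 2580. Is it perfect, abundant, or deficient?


Proper divisors: 1, 2, 3, 4, 5, 6, 10, 12, 15, 20, 30, 43, 60, 86, 129, 172, 215, 258, 430, 516, 645, 860, 1290
Sum = 1 + 2 + 3 + 4 + 5 + 6 + 10 + 12 + 15 + 20 + 30 + 43 + 60 + 86 + 129 + 172 + 215 + 258 + 430 + 516 + 645 + 860 + 1290 = 4812
4812 > 2580 → abundant

s(2580) = 4812 (abundant)


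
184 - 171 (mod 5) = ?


184 - 171 = 13
13 mod 5 = 3


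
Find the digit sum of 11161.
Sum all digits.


1 + 1 + 1 + 6 + 1 = 10


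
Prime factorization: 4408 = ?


4408 / 2 = 2204
2204 / 2 = 1102
1102 / 2 = 551
551 / 19 = 29
29 / 29 = 1
4408 = 2^3 × 19 × 29


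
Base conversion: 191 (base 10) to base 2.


191 (base 10) = 191 (decimal)
191 (decimal) = 10111111 (base 2)


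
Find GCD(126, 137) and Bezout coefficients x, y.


Tabular extended Euclidean (each row: r = 126*s + 137*t):
r=126, s=1, t=0
r=137, s=0, t=1
q=0: r=126, s=1, t=0   [126*(1) + 137*(0) = 126]
q=1: r=11, s=-1, t=1   [126*(-1) + 137*(1) = 11]
q=11: r=5, s=12, t=-11   [126*(12) + 137*(-11) = 5]
q=2: r=1, s=-25, t=23   [126*(-25) + 137*(23) = 1]
q=5: r=0, s=137, t=-126   [126*(137) + 137*(-126) = 0]
GCD = 1; from the row with r=1: x=-25, y=23
Check: 126*(-25) + 137*(23) = -3150 + 3151 = 1

GCD = 1, x = -25, y = 23


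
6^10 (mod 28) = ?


6^1 mod 28 = 6
6^2 mod 28 = 8
6^3 mod 28 = 20
6^4 mod 28 = 8
6^5 mod 28 = 20
6^6 mod 28 = 8
6^7 mod 28 = 20
6^8 mod 28 = 8
6^9 mod 28 = 20
6^10 mod 28 = 8


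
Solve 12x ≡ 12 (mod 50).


GCD(12, 50) = 2 divides 12
Divide: 6x ≡ 6 (mod 25)
x ≡ 1 (mod 25)


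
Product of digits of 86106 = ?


8 × 6 × 1 × 0 × 6 = 0


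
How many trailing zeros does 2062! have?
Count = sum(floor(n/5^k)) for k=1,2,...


floor(2062/5) = 412
floor(2062/25) = 82
floor(2062/125) = 16
floor(2062/625) = 3
Total = 513

513 trailing zeros


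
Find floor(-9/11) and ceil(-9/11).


-9/11 = -0.8182
floor = -1
ceil = 0

floor = -1, ceil = 0


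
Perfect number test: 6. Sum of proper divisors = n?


Proper divisors of 6: 1, 2, 3
Sum = 1 + 2 + 3 = 6

Yes, 6 is perfect (6 = 6)


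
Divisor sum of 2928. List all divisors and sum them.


Divisors of 2928: 1, 2, 3, 4, 6, 8, 12, 16, 24, 48, 61, 122, 183, 244, 366, 488, 732, 976, 1464, 2928
Sum = 1 + 2 + 3 + 4 + 6 + 8 + 12 + 16 + 24 + 48 + 61 + 122 + 183 + 244 + 366 + 488 + 732 + 976 + 1464 + 2928 = 7688

σ(2928) = 7688


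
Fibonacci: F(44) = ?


Sequence: 1, 1, 2, 3, 5, 8, 13, 21, 34, 55, 89, 144, 233, 377, 610, 987, 1597, 2584, 4181, 6765, 10946, 17711, 28657, 46368, 75025, 121393, 196418, 317811, 514229, 832040, 1346269, 2178309, 3524578, 5702887, 9227465, 14930352, 24157817, 39088169, 63245986, 102334155, 165580141, 267914296, 433494437, 701408733
F(44) = 701408733


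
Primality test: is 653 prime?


Check divisors up to sqrt(653) = 25.5539
No divisors found.
653 is prime.

Yes, 653 is prime


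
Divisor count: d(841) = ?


841 = 29^2
d(841) = (2+1) = 3

3 divisors


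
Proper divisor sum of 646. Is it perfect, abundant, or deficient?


Proper divisors: 1, 2, 17, 19, 34, 38, 323
Sum = 1 + 2 + 17 + 19 + 34 + 38 + 323 = 434
434 < 646 → deficient

s(646) = 434 (deficient)


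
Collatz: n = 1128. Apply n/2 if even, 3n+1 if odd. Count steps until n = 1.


1128 → 564 → 282 → 141 → 424 → 212 → 106 → 53 → 160 → 80 → 40 → 20 → 10 → 5 → 16 → 8 → 4 → 2 → 1
Total steps = 18

18 steps


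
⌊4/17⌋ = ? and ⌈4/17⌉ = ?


4/17 = 0.2353
floor = 0
ceil = 1

floor = 0, ceil = 1


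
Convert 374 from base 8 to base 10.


374 (base 8) = 252 (decimal)
252 (decimal) = 252 (base 10)


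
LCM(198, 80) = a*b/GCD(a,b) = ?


GCD(198, 80) = 2
LCM = 198*80/2 = 15840/2 = 7920

LCM = 7920


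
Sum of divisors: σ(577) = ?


Divisors of 577: 1, 577
Sum = 1 + 577 = 578

σ(577) = 578


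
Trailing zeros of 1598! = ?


floor(1598/5) = 319
floor(1598/25) = 63
floor(1598/125) = 12
floor(1598/625) = 2
Total = 396

396 trailing zeros


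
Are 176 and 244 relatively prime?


Euclidean algorithm:
244 = 1 * 176 + 68
176 = 2 * 68 + 40
68 = 1 * 40 + 28
40 = 1 * 28 + 12
28 = 2 * 12 + 4
12 = 3 * 4 + 0
GCD(176, 244) = 4

No, not coprime (GCD = 4)


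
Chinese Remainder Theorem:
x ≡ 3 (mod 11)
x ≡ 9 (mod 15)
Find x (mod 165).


M = 11*15 = 165
M1 = M/11 = 15, M2 = M/15 = 11
M1^(-1) mod 11 = 3, M2^(-1) mod 15 = 11
x = 3*15*3 + 9*11*11 = 1224
1224 mod 165 = 69
Check: 69 mod 11 = 3 ✓, 69 mod 15 = 9 ✓

x ≡ 69 (mod 165)
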